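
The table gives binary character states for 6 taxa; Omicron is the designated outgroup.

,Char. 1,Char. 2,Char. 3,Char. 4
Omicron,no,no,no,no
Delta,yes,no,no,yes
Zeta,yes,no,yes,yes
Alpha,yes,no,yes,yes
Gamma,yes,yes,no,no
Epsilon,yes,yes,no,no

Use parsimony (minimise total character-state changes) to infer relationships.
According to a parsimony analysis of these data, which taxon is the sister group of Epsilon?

The outgroup has state 'no' for every character, so 'yes' is the derived state throughout.
All ingroup taxa share the derived state 'yes' for Char. 1; it defines the ingroup but does not resolve relationships within it.
Char. 2 (derived state 'yes') is shared by Epsilon and Gamma — a synapomorphy uniting that clade.
Only Alpha and Zeta show the derived state 'yes' for Char. 3, supporting them as a clade.
Char. 4: derived state 'yes' in Alpha, Delta, and Zeta only — synapomorphy for {Alpha, Delta, Zeta}.
Most parsimonious ingroup topology: ((Delta,(Zeta,Alpha)),(Gamma,Epsilon)).
Epsilon and Gamma form a cherry on this tree, so they are sister taxa.

Gamma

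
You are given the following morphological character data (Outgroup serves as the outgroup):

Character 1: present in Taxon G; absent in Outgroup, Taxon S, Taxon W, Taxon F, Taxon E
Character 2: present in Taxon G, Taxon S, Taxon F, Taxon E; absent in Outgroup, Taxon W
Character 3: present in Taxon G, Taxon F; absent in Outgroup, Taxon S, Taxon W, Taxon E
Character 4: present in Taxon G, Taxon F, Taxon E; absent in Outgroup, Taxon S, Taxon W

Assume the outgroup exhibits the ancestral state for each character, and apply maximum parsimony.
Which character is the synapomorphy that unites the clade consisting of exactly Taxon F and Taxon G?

Character 3

The outgroup has state 'absent' for every character, so 'present' is the derived state throughout.
Character 1: derived state 'present' in Taxon G only — an autapomorphy, so it tells us nothing about relationships among taxa.
Character 2: derived state 'present' in Taxon E, Taxon F, Taxon G, and Taxon S only — synapomorphy for {Taxon E, Taxon F, Taxon G, Taxon S}.
Character 3: derived state 'present' in Taxon F and Taxon G only — synapomorphy for {Taxon F, Taxon G}.
Character 4 (derived state 'present') is shared by Taxon E, Taxon F, and Taxon G — a synapomorphy uniting that clade.
Most parsimonious ingroup topology: ((((Taxon G,Taxon F),Taxon E),Taxon S),Taxon W).
The clade {Taxon F, Taxon G} is supported by Character 3: its derived state 'present' occurs in exactly those taxa and in no other taxon (including the outgroup).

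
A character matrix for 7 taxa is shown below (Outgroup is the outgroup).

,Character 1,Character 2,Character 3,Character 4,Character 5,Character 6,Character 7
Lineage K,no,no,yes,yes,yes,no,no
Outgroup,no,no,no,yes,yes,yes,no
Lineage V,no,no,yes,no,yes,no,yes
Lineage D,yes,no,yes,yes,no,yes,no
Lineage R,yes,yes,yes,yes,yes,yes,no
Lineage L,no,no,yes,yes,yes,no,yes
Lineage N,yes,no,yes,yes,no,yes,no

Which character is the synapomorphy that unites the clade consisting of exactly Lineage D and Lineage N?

Character polarity is set by the outgroup: the derived state is whichever differs from the outgroup's state, so for Character 4, Character 5, Character 6 the derived state is 'no', and for the remaining characters it is 'yes'.
Character 1: derived state 'yes' in Lineage D, Lineage N, and Lineage R only — synapomorphy for {Lineage D, Lineage N, Lineage R}.
Character 2: derived state 'yes' in Lineage R only — an autapomorphy, so it tells us nothing about relationships among taxa.
Character 3 (derived state 'yes') is shared by all ingroup taxa — unites the whole ingroup.
Character 4: derived state 'no' in Lineage V only — an autapomorphy, so it tells us nothing about relationships among taxa.
Character 5: derived state 'no' in Lineage D and Lineage N only — synapomorphy for {Lineage D, Lineage N}.
Only Lineage K, Lineage L, and Lineage V show the derived state 'no' for Character 6, supporting them as a clade.
Character 7 (derived state 'yes') is shared by Lineage L and Lineage V — a synapomorphy uniting that clade.
Most parsimonious ingroup topology: (((Lineage L,Lineage V),Lineage K),((Lineage N,Lineage D),Lineage R)).
The clade {Lineage D, Lineage N} is supported by Character 5: its derived state 'no' occurs in exactly those taxa and in no other taxon (including the outgroup).

Character 5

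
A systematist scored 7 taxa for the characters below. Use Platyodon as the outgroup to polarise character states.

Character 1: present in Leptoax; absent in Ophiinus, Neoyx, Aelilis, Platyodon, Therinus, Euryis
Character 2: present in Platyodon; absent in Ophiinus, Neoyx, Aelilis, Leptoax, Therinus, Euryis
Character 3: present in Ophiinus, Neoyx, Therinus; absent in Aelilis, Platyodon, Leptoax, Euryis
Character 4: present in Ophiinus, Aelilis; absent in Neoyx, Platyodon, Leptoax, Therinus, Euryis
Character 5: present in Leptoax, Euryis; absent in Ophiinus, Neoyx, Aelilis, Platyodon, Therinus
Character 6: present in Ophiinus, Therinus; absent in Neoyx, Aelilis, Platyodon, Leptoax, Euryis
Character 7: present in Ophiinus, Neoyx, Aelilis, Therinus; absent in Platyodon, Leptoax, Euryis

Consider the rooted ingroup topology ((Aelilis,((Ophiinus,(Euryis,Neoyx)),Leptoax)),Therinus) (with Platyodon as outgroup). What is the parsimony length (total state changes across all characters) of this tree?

14

Map each character onto ((Aelilis,((Ophiinus,(Euryis,Neoyx)),Leptoax)),Therinus) (rooted by Platyodon) and count the minimum state changes it requires (Fitch parsimony):
Character 1: 1; Character 2: 1; Character 3: 3; Character 4: 2; Character 5: 2; Character 6: 2; Character 7: 3.
Total tree length = 14.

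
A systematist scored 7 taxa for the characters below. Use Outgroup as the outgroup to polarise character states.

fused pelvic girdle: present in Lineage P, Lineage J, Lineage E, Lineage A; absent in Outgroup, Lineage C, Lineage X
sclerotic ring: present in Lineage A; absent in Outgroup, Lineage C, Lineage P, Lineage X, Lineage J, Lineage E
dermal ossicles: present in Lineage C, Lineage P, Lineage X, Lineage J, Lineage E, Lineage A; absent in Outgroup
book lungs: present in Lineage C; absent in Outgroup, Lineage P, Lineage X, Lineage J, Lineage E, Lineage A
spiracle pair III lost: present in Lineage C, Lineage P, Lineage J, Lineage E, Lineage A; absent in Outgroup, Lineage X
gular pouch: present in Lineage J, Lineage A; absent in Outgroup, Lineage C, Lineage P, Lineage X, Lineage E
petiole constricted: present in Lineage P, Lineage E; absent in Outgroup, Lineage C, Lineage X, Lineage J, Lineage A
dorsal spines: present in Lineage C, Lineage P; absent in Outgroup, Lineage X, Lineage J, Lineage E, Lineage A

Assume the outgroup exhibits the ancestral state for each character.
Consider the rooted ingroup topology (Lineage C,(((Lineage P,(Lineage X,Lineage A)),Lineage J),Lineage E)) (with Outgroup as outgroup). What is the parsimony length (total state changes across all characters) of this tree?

13

Map each character onto (Lineage C,(((Lineage P,(Lineage X,Lineage A)),Lineage J),Lineage E)) (rooted by Outgroup) and count the minimum state changes it requires (Fitch parsimony):
fused pelvic girdle: 2; sclerotic ring: 1; dermal ossicles: 1; book lungs: 1; spiracle pair III lost: 2; gular pouch: 2; petiole constricted: 2; dorsal spines: 2.
Total tree length = 13.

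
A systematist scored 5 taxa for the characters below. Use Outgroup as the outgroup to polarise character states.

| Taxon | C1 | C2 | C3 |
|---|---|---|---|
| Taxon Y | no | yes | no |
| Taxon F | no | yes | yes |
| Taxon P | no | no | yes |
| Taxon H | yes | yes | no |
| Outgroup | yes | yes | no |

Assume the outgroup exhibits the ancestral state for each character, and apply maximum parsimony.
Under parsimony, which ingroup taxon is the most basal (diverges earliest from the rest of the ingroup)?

Taxon H

Character polarity is set by the outgroup: the derived state is whichever differs from the outgroup's state, so for C1, C2 the derived state is 'no', and for the remaining characters it is 'yes'.
Only Taxon F, Taxon P, and Taxon Y show the derived state 'no' for C1, supporting them as a clade.
C2: derived state 'no' in Taxon P only — an autapomorphy, so it tells us nothing about relationships among taxa.
Only Taxon F and Taxon P show the derived state 'yes' for C3, supporting them as a clade.
Most parsimonious ingroup topology: (((Taxon P,Taxon F),Taxon Y),Taxon H).
Taxon H is sister to the clade containing all other ingroup taxa, so it is the earliest-diverging (most basal) ingroup lineage.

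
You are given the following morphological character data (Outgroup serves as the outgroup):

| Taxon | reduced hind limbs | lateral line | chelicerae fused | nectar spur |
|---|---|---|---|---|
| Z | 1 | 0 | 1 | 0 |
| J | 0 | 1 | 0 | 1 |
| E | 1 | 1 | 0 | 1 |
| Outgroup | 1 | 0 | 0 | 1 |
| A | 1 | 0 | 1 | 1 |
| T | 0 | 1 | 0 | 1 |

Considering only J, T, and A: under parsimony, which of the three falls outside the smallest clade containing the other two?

Character polarity is set by the outgroup: the derived state is whichever differs from the outgroup's state, so for reduced hind limbs, nectar spur the derived state is '0', and for the remaining characters it is '1'.
reduced hind limbs: derived state '0' in J and T only — synapomorphy for {J, T}.
lateral line: derived state '1' in E, J, and T only — synapomorphy for {E, J, T}.
chelicerae fused: derived state '1' in A and Z only — synapomorphy for {A, Z}.
nectar spur (derived state '0') is unique to Z (autapomorphy; uninformative for grouping).
Most parsimonious ingroup topology: (((T,J),E),(Z,A)).
J and T share a more recent common ancestor with each other than either does with A, so A is the least closely related of the three.

A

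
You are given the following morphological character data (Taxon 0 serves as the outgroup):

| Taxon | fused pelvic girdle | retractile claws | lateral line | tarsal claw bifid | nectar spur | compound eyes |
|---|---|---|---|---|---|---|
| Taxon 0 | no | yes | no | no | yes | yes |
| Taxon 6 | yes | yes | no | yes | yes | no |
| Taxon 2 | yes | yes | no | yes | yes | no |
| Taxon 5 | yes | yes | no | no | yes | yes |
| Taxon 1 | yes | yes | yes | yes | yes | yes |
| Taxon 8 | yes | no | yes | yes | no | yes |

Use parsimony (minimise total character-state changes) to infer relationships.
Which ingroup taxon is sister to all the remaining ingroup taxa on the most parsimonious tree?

Character polarity is set by the outgroup: the derived state is whichever differs from the outgroup's state, so for retractile claws, nectar spur, compound eyes the derived state is 'no', and for the remaining characters it is 'yes'.
All ingroup taxa share the derived state 'yes' for fused pelvic girdle; it defines the ingroup but does not resolve relationships within it.
retractile claws (derived state 'no') is unique to Taxon 8 (autapomorphy; uninformative for grouping).
lateral line: derived state 'yes' in Taxon 1 and Taxon 8 only — synapomorphy for {Taxon 1, Taxon 8}.
tarsal claw bifid: derived state 'yes' in Taxon 1, Taxon 2, Taxon 6, and Taxon 8 only — synapomorphy for {Taxon 1, Taxon 2, Taxon 6, Taxon 8}.
nectar spur: derived state 'no' in Taxon 8 only — an autapomorphy, so it tells us nothing about relationships among taxa.
compound eyes (derived state 'no') is shared by Taxon 2 and Taxon 6 — a synapomorphy uniting that clade.
Most parsimonious ingroup topology: (((Taxon 6,Taxon 2),(Taxon 1,Taxon 8)),Taxon 5).
Taxon 5 is sister to the clade containing all other ingroup taxa, so it is the earliest-diverging (most basal) ingroup lineage.

Taxon 5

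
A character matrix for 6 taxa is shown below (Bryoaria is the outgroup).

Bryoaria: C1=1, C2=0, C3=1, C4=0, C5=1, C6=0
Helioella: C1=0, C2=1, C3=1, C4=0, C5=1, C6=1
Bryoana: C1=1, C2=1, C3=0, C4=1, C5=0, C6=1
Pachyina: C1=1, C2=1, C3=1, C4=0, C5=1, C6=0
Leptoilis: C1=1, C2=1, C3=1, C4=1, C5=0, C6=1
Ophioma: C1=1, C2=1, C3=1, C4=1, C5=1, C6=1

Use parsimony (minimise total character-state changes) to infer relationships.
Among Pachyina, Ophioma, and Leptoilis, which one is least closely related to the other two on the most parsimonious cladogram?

Character polarity is set by the outgroup: the derived state is whichever differs from the outgroup's state, so for C1, C3, C5 the derived state is '0', and for the remaining characters it is '1'.
C1: derived state '0' in Helioella only — an autapomorphy, so it tells us nothing about relationships among taxa.
All ingroup taxa share the derived state '1' for C2; it defines the ingroup but does not resolve relationships within it.
C3: derived state '0' in Bryoana only — an autapomorphy, so it tells us nothing about relationships among taxa.
C4 (derived state '1') is shared by Bryoana, Leptoilis, and Ophioma — a synapomorphy uniting that clade.
C5: derived state '0' in Bryoana and Leptoilis only — synapomorphy for {Bryoana, Leptoilis}.
C6: derived state '1' in Bryoana, Helioella, Leptoilis, and Ophioma only — synapomorphy for {Bryoana, Helioella, Leptoilis, Ophioma}.
Most parsimonious ingroup topology: ((Helioella,((Bryoana,Leptoilis),Ophioma)),Pachyina).
Ophioma and Leptoilis share a more recent common ancestor with each other than either does with Pachyina, so Pachyina is the least closely related of the three.

Pachyina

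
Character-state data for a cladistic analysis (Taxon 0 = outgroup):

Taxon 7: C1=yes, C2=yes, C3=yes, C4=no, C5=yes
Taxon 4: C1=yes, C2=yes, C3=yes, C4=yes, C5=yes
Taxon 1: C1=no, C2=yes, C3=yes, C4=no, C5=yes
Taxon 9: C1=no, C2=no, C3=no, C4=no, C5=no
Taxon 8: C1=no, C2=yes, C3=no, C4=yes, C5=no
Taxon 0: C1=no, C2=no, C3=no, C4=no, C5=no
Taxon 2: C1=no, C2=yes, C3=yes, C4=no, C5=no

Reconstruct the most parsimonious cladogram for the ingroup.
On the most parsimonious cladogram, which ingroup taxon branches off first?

The outgroup has state 'no' for every character, so 'yes' is the derived state throughout.
Only Taxon 4 and Taxon 7 show the derived state 'yes' for C1, supporting them as a clade.
C2 (derived state 'yes') is shared by Taxon 1, Taxon 2, Taxon 4, Taxon 7, and Taxon 8 — a synapomorphy uniting that clade.
C3: derived state 'yes' in Taxon 1, Taxon 2, Taxon 4, and Taxon 7 only — synapomorphy for {Taxon 1, Taxon 2, Taxon 4, Taxon 7}.
C4 groups Taxon 4 and Taxon 8, which is incompatible with the clades supported by the remaining characters; treating it as convergent (homoplasy) costs fewer steps than any alternative tree.
Only Taxon 1, Taxon 4, and Taxon 7 show the derived state 'yes' for C5, supporting them as a clade.
Most parsimonious ingroup topology: (((((Taxon 7,Taxon 4),Taxon 1),Taxon 2),Taxon 8),Taxon 9).
Taxon 9 is sister to the clade containing all other ingroup taxa, so it is the earliest-diverging (most basal) ingroup lineage.

Taxon 9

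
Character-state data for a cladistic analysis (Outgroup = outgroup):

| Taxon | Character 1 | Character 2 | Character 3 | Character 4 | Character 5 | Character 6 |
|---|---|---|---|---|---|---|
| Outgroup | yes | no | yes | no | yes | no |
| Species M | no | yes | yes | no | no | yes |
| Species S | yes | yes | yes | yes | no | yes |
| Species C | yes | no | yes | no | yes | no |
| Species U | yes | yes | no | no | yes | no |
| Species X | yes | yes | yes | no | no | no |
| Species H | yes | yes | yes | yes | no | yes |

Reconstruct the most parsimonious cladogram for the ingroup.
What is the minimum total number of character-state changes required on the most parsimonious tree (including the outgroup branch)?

Character polarity is set by the outgroup: the derived state is whichever differs from the outgroup's state, so for Character 1, Character 3, Character 5 the derived state is 'no', and for the remaining characters it is 'yes'.
Character 1 (derived state 'no') is unique to Species M (autapomorphy; uninformative for grouping).
Character 2: derived state 'yes' in Species H, Species M, Species S, Species U, and Species X only — synapomorphy for {Species H, Species M, Species S, Species U, Species X}.
Character 3: derived state 'no' in Species U only — an autapomorphy, so it tells us nothing about relationships among taxa.
Character 4: derived state 'yes' in Species H and Species S only — synapomorphy for {Species H, Species S}.
Character 5 (derived state 'no') is shared by Species H, Species M, Species S, and Species X — a synapomorphy uniting that clade.
Character 6: derived state 'yes' in Species H, Species M, and Species S only — synapomorphy for {Species H, Species M, Species S}.
Most parsimonious ingroup topology: ((((Species M,(Species S,Species H)),Species X),Species U),Species C).
Changes per character on this tree: Character 1: 1; Character 2: 1; Character 3: 1; Character 4: 1; Character 5: 1; Character 6: 1.
Total = 6.

6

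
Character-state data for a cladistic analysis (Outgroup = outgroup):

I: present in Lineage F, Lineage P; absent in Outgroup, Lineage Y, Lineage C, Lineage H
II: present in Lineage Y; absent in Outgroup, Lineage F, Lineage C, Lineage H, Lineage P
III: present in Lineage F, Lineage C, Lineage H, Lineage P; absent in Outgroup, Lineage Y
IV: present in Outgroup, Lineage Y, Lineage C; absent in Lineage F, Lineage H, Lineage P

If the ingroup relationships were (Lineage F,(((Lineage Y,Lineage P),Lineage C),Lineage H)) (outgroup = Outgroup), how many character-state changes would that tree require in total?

8

Map each character onto (Lineage F,(((Lineage Y,Lineage P),Lineage C),Lineage H)) (rooted by Outgroup) and count the minimum state changes it requires (Fitch parsimony):
I: 2; II: 1; III: 2; IV: 3.
Total tree length = 8.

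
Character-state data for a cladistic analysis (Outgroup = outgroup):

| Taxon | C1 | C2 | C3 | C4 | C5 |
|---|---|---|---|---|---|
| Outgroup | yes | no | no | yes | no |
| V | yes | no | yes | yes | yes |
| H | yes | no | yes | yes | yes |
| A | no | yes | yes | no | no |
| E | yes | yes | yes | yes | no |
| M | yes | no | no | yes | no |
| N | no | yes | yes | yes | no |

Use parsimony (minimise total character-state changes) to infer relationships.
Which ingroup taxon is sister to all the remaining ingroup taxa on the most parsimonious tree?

Character polarity is set by the outgroup: the derived state is whichever differs from the outgroup's state, so for C1, C4 the derived state is 'no', and for the remaining characters it is 'yes'.
Only A and N show the derived state 'no' for C1, supporting them as a clade.
C2 (derived state 'yes') is shared by A, E, and N — a synapomorphy uniting that clade.
Only A, E, H, N, and V show the derived state 'yes' for C3, supporting them as a clade.
C4 (derived state 'no') is unique to A (autapomorphy; uninformative for grouping).
Only H and V show the derived state 'yes' for C5, supporting them as a clade.
Most parsimonious ingroup topology: (((V,H),((A,N),E)),M).
M is sister to the clade containing all other ingroup taxa, so it is the earliest-diverging (most basal) ingroup lineage.

M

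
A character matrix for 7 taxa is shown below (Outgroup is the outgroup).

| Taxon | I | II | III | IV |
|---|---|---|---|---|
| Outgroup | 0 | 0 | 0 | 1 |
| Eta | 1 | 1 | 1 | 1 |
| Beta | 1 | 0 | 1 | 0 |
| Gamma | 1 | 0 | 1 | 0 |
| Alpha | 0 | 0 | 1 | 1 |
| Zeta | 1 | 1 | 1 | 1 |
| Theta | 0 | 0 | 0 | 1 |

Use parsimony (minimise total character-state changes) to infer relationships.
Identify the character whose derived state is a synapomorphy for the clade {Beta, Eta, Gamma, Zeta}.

I

Character polarity is set by the outgroup: the derived state is whichever differs from the outgroup's state, so for IV the derived state is '0', and for the remaining characters it is '1'.
I (derived state '1') is shared by Beta, Eta, Gamma, and Zeta — a synapomorphy uniting that clade.
Only Eta and Zeta show the derived state '1' for II, supporting them as a clade.
III: derived state '1' in Alpha, Beta, Eta, Gamma, and Zeta only — synapomorphy for {Alpha, Beta, Eta, Gamma, Zeta}.
IV: derived state '0' in Beta and Gamma only — synapomorphy for {Beta, Gamma}.
Most parsimonious ingroup topology: ((((Eta,Zeta),(Beta,Gamma)),Alpha),Theta).
The clade {Beta, Eta, Gamma, Zeta} is supported by I: its derived state '1' occurs in exactly those taxa and in no other taxon (including the outgroup).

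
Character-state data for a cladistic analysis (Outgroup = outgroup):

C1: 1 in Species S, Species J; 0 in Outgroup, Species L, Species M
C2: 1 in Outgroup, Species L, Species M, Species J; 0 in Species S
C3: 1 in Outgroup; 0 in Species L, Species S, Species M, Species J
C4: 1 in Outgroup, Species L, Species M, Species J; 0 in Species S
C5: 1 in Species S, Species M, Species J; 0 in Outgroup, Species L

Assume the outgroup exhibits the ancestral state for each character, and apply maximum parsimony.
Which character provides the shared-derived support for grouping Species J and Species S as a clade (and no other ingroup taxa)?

Character polarity is set by the outgroup: the derived state is whichever differs from the outgroup's state, so for C2, C3, C4 the derived state is '0', and for the remaining characters it is '1'.
C1: derived state '1' in Species J and Species S only — synapomorphy for {Species J, Species S}.
C2 (derived state '0') is unique to Species S (autapomorphy; uninformative for grouping).
C3 (derived state '0') is shared by all ingroup taxa — unites the whole ingroup.
C4: derived state '0' in Species S only — an autapomorphy, so it tells us nothing about relationships among taxa.
C5: derived state '1' in Species J, Species M, and Species S only — synapomorphy for {Species J, Species M, Species S}.
Most parsimonious ingroup topology: (((Species J,Species S),Species M),Species L).
The clade {Species J, Species S} is supported by C1: its derived state '1' occurs in exactly those taxa and in no other taxon (including the outgroup).

C1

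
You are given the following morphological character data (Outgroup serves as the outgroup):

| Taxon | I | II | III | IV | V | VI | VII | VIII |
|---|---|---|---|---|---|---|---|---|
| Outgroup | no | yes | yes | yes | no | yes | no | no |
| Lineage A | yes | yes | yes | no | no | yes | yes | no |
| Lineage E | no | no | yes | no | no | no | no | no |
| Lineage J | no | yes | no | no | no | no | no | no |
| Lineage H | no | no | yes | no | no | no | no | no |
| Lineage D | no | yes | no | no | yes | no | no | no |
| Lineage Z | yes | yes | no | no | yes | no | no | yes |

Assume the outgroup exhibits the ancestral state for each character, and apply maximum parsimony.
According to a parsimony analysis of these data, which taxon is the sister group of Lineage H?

Character polarity is set by the outgroup: the derived state is whichever differs from the outgroup's state, so for II, III, IV, VI the derived state is 'no', and for the remaining characters it is 'yes'.
I (state 'yes') occurs in Lineage A and Lineage Z but conflicts with the nesting implied by the other characters — most parsimoniously interpreted as homoplasy.
Only Lineage E and Lineage H show the derived state 'no' for II, supporting them as a clade.
Only Lineage D, Lineage J, and Lineage Z show the derived state 'no' for III, supporting them as a clade.
IV (derived state 'no') is shared by all ingroup taxa — unites the whole ingroup.
V (derived state 'yes') is shared by Lineage D and Lineage Z — a synapomorphy uniting that clade.
VI: derived state 'no' in Lineage D, Lineage E, Lineage H, Lineage J, and Lineage Z only — synapomorphy for {Lineage D, Lineage E, Lineage H, Lineage J, Lineage Z}.
VII (derived state 'yes') is unique to Lineage A (autapomorphy; uninformative for grouping).
VIII (derived state 'yes') is unique to Lineage Z (autapomorphy; uninformative for grouping).
Most parsimonious ingroup topology: (Lineage A,((Lineage E,Lineage H),(Lineage J,(Lineage D,Lineage Z)))).
Lineage H and Lineage E form a cherry on this tree, so they are sister taxa.

Lineage E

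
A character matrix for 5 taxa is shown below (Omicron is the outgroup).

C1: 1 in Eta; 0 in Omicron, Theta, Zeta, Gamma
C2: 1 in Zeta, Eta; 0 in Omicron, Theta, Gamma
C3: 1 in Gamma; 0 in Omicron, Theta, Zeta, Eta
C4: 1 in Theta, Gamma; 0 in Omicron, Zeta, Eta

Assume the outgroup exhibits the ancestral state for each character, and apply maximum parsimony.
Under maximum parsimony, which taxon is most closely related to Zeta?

Eta

The outgroup has state '0' for every character, so '1' is the derived state throughout.
C1 (derived state '1') is unique to Eta (autapomorphy; uninformative for grouping).
C2: derived state '1' in Eta and Zeta only — synapomorphy for {Eta, Zeta}.
C3 (derived state '1') is unique to Gamma (autapomorphy; uninformative for grouping).
C4: derived state '1' in Gamma and Theta only — synapomorphy for {Gamma, Theta}.
Most parsimonious ingroup topology: ((Theta,Gamma),(Zeta,Eta)).
Zeta and Eta form a cherry on this tree, so they are sister taxa.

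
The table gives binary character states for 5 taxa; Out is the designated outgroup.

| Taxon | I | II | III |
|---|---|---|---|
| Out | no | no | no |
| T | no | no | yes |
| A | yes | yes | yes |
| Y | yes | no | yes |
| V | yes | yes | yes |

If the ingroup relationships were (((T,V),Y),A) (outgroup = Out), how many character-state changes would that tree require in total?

Map each character onto (((T,V),Y),A) (rooted by Out) and count the minimum state changes it requires (Fitch parsimony):
I: 2; II: 2; III: 1.
Total tree length = 5.

5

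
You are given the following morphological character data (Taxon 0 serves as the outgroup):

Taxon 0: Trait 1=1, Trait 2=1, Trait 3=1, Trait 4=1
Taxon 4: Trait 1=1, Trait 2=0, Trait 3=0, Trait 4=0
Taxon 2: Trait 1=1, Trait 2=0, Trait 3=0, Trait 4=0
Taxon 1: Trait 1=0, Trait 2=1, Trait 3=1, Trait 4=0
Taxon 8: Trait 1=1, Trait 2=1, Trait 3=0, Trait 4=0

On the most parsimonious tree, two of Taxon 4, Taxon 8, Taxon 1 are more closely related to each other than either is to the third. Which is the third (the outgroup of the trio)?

The outgroup has state '1' for every character, so '0' is the derived state throughout.
Trait 1 (derived state '0') is unique to Taxon 1 (autapomorphy; uninformative for grouping).
Trait 2 (derived state '0') is shared by Taxon 2 and Taxon 4 — a synapomorphy uniting that clade.
Only Taxon 2, Taxon 4, and Taxon 8 show the derived state '0' for Trait 3, supporting them as a clade.
Trait 4 (derived state '0') is shared by all ingroup taxa — unites the whole ingroup.
Most parsimonious ingroup topology: (((Taxon 4,Taxon 2),Taxon 8),Taxon 1).
Taxon 4 and Taxon 8 share a more recent common ancestor with each other than either does with Taxon 1, so Taxon 1 is the least closely related of the three.

Taxon 1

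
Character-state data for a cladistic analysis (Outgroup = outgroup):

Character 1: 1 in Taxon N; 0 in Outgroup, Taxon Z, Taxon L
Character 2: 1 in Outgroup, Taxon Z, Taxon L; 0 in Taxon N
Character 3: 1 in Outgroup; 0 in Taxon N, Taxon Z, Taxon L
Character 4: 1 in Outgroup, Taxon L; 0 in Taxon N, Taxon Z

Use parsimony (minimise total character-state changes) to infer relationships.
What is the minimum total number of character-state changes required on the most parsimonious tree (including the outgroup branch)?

4

Character polarity is set by the outgroup: the derived state is whichever differs from the outgroup's state, so for Character 2, Character 3, Character 4 the derived state is '0', and for the remaining characters it is '1'.
Character 1: derived state '1' in Taxon N only — an autapomorphy, so it tells us nothing about relationships among taxa.
Character 2 (derived state '0') is unique to Taxon N (autapomorphy; uninformative for grouping).
All ingroup taxa share the derived state '0' for Character 3; it defines the ingroup but does not resolve relationships within it.
Only Taxon N and Taxon Z show the derived state '0' for Character 4, supporting them as a clade.
Most parsimonious ingroup topology: ((Taxon N,Taxon Z),Taxon L).
Changes per character on this tree: Character 1: 1; Character 2: 1; Character 3: 1; Character 4: 1.
Total = 4.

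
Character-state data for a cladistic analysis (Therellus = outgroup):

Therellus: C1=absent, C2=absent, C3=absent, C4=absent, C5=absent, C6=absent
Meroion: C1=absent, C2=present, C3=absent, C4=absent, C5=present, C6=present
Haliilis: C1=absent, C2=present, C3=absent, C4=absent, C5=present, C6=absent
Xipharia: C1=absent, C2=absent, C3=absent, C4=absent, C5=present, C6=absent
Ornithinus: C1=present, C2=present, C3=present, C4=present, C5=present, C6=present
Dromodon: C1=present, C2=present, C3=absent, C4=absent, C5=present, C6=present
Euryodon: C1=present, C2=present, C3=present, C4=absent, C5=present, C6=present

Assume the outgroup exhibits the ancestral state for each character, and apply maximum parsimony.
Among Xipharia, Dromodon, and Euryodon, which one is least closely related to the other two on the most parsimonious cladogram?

Xipharia

The outgroup has state 'absent' for every character, so 'present' is the derived state throughout.
Only Dromodon, Euryodon, and Ornithinus show the derived state 'present' for C1, supporting them as a clade.
C2 (derived state 'present') is shared by Dromodon, Euryodon, Haliilis, Meroion, and Ornithinus — a synapomorphy uniting that clade.
Only Euryodon and Ornithinus show the derived state 'present' for C3, supporting them as a clade.
C4: derived state 'present' in Ornithinus only — an autapomorphy, so it tells us nothing about relationships among taxa.
C5 (derived state 'present') is shared by all ingroup taxa — unites the whole ingroup.
Only Dromodon, Euryodon, Meroion, and Ornithinus show the derived state 'present' for C6, supporting them as a clade.
Most parsimonious ingroup topology: (((Meroion,((Ornithinus,Euryodon),Dromodon)),Haliilis),Xipharia).
Euryodon and Dromodon share a more recent common ancestor with each other than either does with Xipharia, so Xipharia is the least closely related of the three.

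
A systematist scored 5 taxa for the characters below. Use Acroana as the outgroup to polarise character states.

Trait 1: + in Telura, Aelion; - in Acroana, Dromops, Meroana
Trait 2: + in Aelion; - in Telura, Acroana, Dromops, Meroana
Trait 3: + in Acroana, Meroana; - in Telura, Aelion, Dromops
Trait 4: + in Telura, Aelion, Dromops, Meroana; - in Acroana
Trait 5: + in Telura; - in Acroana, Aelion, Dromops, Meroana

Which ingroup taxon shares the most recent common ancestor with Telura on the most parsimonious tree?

Aelion

Character polarity is set by the outgroup: the derived state is whichever differs from the outgroup's state, so for Trait 3 the derived state is '-', and for the remaining characters it is '+'.
Trait 1 (derived state '+') is shared by Aelion and Telura — a synapomorphy uniting that clade.
Trait 2: derived state '+' in Aelion only — an autapomorphy, so it tells us nothing about relationships among taxa.
Trait 3: derived state '-' in Aelion, Dromops, and Telura only — synapomorphy for {Aelion, Dromops, Telura}.
Trait 4 (derived state '+') is shared by all ingroup taxa — unites the whole ingroup.
Trait 5: derived state '+' in Telura only — an autapomorphy, so it tells us nothing about relationships among taxa.
Most parsimonious ingroup topology: ((Dromops,(Aelion,Telura)),Meroana).
Telura and Aelion form a cherry on this tree, so they are sister taxa.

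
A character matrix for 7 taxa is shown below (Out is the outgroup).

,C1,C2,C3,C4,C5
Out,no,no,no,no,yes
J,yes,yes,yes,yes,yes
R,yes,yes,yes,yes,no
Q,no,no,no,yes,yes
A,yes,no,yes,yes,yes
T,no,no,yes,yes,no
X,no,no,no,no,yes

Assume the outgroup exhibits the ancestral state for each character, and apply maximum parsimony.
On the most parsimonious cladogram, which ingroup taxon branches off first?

X

Character polarity is set by the outgroup: the derived state is whichever differs from the outgroup's state, so for C5 the derived state is 'no', and for the remaining characters it is 'yes'.
C1 (derived state 'yes') is shared by A, J, and R — a synapomorphy uniting that clade.
C2: derived state 'yes' in J and R only — synapomorphy for {J, R}.
Only A, J, R, and T show the derived state 'yes' for C3, supporting them as a clade.
C4 (derived state 'yes') is shared by A, J, Q, R, and T — a synapomorphy uniting that clade.
C5 (state 'no') occurs in R and T but conflicts with the nesting implied by the other characters — most parsimoniously interpreted as homoplasy.
Most parsimonious ingroup topology: (((((J,R),A),T),Q),X).
X is sister to the clade containing all other ingroup taxa, so it is the earliest-diverging (most basal) ingroup lineage.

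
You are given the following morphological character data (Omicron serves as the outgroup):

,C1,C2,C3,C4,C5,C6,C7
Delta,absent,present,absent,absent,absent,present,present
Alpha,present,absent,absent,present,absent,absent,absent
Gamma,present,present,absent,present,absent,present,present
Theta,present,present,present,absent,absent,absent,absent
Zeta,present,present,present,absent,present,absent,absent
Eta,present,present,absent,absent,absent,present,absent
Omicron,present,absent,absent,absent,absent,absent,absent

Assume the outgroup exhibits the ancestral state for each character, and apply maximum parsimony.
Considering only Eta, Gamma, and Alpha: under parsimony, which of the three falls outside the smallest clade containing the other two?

Character polarity is set by the outgroup: the derived state is whichever differs from the outgroup's state, so for C1 the derived state is 'absent', and for the remaining characters it is 'present'.
C1: derived state 'absent' in Delta only — an autapomorphy, so it tells us nothing about relationships among taxa.
Only Delta, Eta, Gamma, Theta, and Zeta show the derived state 'present' for C2, supporting them as a clade.
Only Theta and Zeta show the derived state 'present' for C3, supporting them as a clade.
C4 groups Alpha and Gamma, which is incompatible with the clades supported by the remaining characters; treating it as convergent (homoplasy) costs fewer steps than any alternative tree.
C5 (derived state 'present') is unique to Zeta (autapomorphy; uninformative for grouping).
Only Delta, Eta, and Gamma show the derived state 'present' for C6, supporting them as a clade.
C7 (derived state 'present') is shared by Delta and Gamma — a synapomorphy uniting that clade.
Most parsimonious ingroup topology: (((Theta,Zeta),((Gamma,Delta),Eta)),Alpha).
Eta and Gamma share a more recent common ancestor with each other than either does with Alpha, so Alpha is the least closely related of the three.

Alpha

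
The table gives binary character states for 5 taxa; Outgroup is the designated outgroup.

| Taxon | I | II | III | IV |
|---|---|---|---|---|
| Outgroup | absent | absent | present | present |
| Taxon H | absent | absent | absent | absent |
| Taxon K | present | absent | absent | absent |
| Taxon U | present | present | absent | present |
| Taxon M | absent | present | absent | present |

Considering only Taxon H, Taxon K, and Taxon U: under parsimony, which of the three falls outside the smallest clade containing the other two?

Taxon U

Character polarity is set by the outgroup: the derived state is whichever differs from the outgroup's state, so for III, IV the derived state is 'absent', and for the remaining characters it is 'present'.
I (state 'present') occurs in Taxon K and Taxon U but conflicts with the nesting implied by the other characters — most parsimoniously interpreted as homoplasy.
II: derived state 'present' in Taxon M and Taxon U only — synapomorphy for {Taxon M, Taxon U}.
All ingroup taxa share the derived state 'absent' for III; it defines the ingroup but does not resolve relationships within it.
Only Taxon H and Taxon K show the derived state 'absent' for IV, supporting them as a clade.
Most parsimonious ingroup topology: ((Taxon H,Taxon K),(Taxon U,Taxon M)).
Taxon K and Taxon H share a more recent common ancestor with each other than either does with Taxon U, so Taxon U is the least closely related of the three.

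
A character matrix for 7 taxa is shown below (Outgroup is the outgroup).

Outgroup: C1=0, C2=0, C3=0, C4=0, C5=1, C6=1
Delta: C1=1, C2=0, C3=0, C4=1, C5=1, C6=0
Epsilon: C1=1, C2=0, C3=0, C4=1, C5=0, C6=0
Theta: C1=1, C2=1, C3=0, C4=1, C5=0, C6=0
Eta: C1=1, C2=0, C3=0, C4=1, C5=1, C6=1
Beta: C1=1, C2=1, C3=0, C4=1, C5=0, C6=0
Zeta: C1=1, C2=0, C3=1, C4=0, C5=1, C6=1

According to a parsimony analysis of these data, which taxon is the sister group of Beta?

Character polarity is set by the outgroup: the derived state is whichever differs from the outgroup's state, so for C5, C6 the derived state is '0', and for the remaining characters it is '1'.
C1 (derived state '1') is shared by all ingroup taxa — unites the whole ingroup.
Only Beta and Theta show the derived state '1' for C2, supporting them as a clade.
C3 (derived state '1') is unique to Zeta (autapomorphy; uninformative for grouping).
C4: derived state '1' in Beta, Delta, Epsilon, Eta, and Theta only — synapomorphy for {Beta, Delta, Epsilon, Eta, Theta}.
Only Beta, Epsilon, and Theta show the derived state '0' for C5, supporting them as a clade.
Only Beta, Delta, Epsilon, and Theta show the derived state '0' for C6, supporting them as a clade.
Most parsimonious ingroup topology: (((Delta,(Epsilon,(Theta,Beta))),Eta),Zeta).
Beta and Theta form a cherry on this tree, so they are sister taxa.

Theta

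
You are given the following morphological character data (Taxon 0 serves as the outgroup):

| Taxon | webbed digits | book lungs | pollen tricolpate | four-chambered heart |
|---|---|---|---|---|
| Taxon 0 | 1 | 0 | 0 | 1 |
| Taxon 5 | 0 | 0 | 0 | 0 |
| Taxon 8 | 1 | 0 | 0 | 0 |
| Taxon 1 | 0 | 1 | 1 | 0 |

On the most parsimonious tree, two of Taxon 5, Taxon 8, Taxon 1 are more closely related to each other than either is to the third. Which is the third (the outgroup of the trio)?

Taxon 8

Character polarity is set by the outgroup: the derived state is whichever differs from the outgroup's state, so for webbed digits, four-chambered heart the derived state is '0', and for the remaining characters it is '1'.
webbed digits: derived state '0' in Taxon 1 and Taxon 5 only — synapomorphy for {Taxon 1, Taxon 5}.
book lungs (derived state '1') is unique to Taxon 1 (autapomorphy; uninformative for grouping).
pollen tricolpate: derived state '1' in Taxon 1 only — an autapomorphy, so it tells us nothing about relationships among taxa.
All ingroup taxa share the derived state '0' for four-chambered heart; it defines the ingroup but does not resolve relationships within it.
Most parsimonious ingroup topology: ((Taxon 5,Taxon 1),Taxon 8).
Taxon 1 and Taxon 5 share a more recent common ancestor with each other than either does with Taxon 8, so Taxon 8 is the least closely related of the three.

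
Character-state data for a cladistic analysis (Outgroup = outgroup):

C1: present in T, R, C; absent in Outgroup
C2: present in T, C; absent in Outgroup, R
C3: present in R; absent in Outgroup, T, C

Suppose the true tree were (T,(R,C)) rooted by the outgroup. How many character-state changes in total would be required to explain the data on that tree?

4

Map each character onto (T,(R,C)) (rooted by Outgroup) and count the minimum state changes it requires (Fitch parsimony):
C1: 1; C2: 2; C3: 1.
Total tree length = 4.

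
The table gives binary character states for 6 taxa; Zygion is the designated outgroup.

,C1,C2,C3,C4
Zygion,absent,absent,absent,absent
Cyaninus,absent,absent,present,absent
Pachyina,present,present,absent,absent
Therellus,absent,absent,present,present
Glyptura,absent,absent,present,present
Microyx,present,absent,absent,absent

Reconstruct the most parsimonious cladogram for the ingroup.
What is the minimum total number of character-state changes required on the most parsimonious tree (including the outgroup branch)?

4

The outgroup has state 'absent' for every character, so 'present' is the derived state throughout.
C1: derived state 'present' in Microyx and Pachyina only — synapomorphy for {Microyx, Pachyina}.
C2 (derived state 'present') is unique to Pachyina (autapomorphy; uninformative for grouping).
C3 (derived state 'present') is shared by Cyaninus, Glyptura, and Therellus — a synapomorphy uniting that clade.
C4 (derived state 'present') is shared by Glyptura and Therellus — a synapomorphy uniting that clade.
Most parsimonious ingroup topology: ((Cyaninus,(Therellus,Glyptura)),(Pachyina,Microyx)).
Changes per character on this tree: C1: 1; C2: 1; C3: 1; C4: 1.
Total = 4.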